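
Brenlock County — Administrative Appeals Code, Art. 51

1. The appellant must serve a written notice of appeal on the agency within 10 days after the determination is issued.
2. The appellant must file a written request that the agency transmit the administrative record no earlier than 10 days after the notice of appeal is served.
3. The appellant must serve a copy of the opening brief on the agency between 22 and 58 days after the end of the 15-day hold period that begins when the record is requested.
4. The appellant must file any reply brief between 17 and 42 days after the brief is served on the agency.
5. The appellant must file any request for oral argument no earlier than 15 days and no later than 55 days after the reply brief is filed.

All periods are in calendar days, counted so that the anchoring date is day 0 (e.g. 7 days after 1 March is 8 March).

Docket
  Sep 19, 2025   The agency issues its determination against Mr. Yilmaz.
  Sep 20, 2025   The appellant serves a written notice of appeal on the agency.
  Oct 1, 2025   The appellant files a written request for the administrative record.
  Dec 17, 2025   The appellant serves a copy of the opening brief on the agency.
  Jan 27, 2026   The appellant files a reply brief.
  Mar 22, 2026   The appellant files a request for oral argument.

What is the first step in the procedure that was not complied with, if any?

Step 3

Step 1 — counting 10 days from Sep 19, 2025 (when the determination is issued) gives a deadline of Sep 29, 2025; done Sep 20, 2025 — timely.
Step 2 — must wait 10 days from Sep 20, 2025 (when the notice of appeal is served), so not before Sep 30, 2025; Oct 1, 2025 is on or after that date.
Step 3 — 22 and 58 days from Oct 16, 2025 (end of the 15-day hold period, which began when the record is requested on Oct 1, 2025) are Nov 7, 2025 and Dec 13, 2025 respectively; done Dec 17, 2025 — 4 days after the window closed.
That is the first point of non-compliance.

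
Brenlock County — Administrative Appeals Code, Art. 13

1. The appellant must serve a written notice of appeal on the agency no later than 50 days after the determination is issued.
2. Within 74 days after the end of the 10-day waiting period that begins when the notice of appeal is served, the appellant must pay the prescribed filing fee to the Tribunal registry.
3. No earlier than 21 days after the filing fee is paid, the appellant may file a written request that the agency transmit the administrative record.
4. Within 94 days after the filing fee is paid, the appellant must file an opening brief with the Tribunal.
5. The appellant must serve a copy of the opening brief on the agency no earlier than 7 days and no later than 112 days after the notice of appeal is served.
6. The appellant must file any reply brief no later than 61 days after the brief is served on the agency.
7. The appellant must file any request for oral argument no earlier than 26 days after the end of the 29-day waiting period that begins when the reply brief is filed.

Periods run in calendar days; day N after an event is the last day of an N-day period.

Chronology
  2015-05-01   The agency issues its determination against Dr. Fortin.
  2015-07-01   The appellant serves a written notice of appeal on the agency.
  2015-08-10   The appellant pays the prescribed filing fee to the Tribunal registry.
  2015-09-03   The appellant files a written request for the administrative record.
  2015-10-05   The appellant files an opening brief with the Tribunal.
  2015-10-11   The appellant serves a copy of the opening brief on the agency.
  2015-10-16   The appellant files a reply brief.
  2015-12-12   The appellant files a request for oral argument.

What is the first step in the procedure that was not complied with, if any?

Step 1

(1) due by 2015-05-01 + 50 days = 2015-06-20; 2015-07-01 misses that deadline by 11 days.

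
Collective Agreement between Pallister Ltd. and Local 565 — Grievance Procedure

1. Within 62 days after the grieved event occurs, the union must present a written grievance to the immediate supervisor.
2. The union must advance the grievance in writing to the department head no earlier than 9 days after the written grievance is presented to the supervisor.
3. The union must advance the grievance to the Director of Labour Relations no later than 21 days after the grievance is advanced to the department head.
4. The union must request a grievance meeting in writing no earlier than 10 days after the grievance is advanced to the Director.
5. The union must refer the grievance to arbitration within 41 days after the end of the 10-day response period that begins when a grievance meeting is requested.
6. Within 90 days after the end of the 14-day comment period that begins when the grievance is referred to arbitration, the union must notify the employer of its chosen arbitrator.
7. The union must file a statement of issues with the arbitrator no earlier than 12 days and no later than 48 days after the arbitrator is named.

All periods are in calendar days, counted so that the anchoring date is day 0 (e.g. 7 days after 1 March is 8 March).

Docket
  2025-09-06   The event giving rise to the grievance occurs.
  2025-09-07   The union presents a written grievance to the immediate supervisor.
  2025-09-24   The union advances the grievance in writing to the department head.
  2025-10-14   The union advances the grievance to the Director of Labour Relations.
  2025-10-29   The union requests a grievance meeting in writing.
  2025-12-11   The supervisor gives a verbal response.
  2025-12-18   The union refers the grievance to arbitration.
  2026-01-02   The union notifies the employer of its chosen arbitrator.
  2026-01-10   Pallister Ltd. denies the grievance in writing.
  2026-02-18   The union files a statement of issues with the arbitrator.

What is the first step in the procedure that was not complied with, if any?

None — every step was satisfied

Step 1: 62 days after 2025-09-06 (when the grieved event occurs) is 2025-11-07; completed 2025-09-07, before the deadline.
Step 2: the earliest permitted date is 9 days after 2025-09-07 (when the written grievance is presented to the supervisor), i.e. 2025-09-16; done 2025-09-24, after the minimum wait.
Step 3: 21 days after 2025-09-24 (when the grievance is advanced to the department head) is 2025-10-15; completed 2025-10-14, before the deadline.
Step 4: the earliest permitted date is 10 days after 2025-10-14 (when the grievance is advanced to the Director), i.e. 2025-10-24; 2025-10-29 is on or after that date.
Step 5: 41 days after 2025-11-08 (end of the 10-day response period, which began when a grievance meeting is requested on 2025-10-29) is 2025-12-19; done 2025-12-18 — timely.
Step 6: 90 days after 2026-01-01 (end of the 14-day comment period, which began when the grievance is referred to arbitration on 2025-12-18) is 2026-04-01; 2026-01-02 is within that limit.
Step 7: the window is 12–48 days after 2026-01-02 (when the arbitrator is named), so 2026-01-14 through 2026-02-19; done 2026-02-18, which is between those dates.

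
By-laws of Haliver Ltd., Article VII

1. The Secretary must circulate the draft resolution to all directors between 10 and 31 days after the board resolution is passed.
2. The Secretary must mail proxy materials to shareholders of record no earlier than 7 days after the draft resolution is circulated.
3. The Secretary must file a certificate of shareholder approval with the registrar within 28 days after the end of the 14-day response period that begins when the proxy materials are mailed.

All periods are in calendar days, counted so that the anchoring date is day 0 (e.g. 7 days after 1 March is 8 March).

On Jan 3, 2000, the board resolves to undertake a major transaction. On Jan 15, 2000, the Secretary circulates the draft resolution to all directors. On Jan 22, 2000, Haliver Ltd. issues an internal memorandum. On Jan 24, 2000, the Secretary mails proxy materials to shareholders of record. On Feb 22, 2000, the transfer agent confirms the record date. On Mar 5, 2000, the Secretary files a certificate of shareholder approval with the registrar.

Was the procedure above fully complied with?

Step 1: the window is 10–31 days after Jan 3, 2000 (when the board resolution is passed), so Jan 13, 2000 through Feb 3, 2000; done Jan 15, 2000 — within the window.
Step 2: the earliest permitted date is 7 days after Jan 15, 2000 (when the draft resolution is circulated), i.e. Jan 22, 2000; done Jan 24, 2000 — permitted.
Step 3: 28 days after Feb 7, 2000 (end of the 14-day response period, which began when the proxy materials are mailed on Jan 24, 2000) is Mar 6, 2000; Mar 5, 2000 is within that limit.

Yes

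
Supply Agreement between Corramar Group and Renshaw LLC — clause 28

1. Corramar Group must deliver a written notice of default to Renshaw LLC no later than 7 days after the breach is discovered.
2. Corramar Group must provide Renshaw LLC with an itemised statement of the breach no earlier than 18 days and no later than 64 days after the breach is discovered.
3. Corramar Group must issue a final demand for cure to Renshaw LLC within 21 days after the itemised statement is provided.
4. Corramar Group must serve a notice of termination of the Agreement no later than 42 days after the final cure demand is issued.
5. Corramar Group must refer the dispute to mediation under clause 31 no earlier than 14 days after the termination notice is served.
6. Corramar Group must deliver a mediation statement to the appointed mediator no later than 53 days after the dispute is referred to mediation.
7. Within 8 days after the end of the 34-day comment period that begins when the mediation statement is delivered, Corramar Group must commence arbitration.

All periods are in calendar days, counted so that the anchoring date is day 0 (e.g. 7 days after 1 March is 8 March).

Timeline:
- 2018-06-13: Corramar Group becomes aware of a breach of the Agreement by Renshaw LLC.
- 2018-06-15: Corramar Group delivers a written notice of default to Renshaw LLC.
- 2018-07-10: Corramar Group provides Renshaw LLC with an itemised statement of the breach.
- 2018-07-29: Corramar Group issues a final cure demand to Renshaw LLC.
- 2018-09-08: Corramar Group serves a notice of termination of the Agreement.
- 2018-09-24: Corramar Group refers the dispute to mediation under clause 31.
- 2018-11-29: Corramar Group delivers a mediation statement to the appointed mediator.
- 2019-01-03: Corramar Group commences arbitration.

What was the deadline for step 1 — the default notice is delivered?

2018-06-20

Step 1 runs from 2018-06-13, when the breach is discovered. 7 days after 2018-06-13 is 2018-06-20.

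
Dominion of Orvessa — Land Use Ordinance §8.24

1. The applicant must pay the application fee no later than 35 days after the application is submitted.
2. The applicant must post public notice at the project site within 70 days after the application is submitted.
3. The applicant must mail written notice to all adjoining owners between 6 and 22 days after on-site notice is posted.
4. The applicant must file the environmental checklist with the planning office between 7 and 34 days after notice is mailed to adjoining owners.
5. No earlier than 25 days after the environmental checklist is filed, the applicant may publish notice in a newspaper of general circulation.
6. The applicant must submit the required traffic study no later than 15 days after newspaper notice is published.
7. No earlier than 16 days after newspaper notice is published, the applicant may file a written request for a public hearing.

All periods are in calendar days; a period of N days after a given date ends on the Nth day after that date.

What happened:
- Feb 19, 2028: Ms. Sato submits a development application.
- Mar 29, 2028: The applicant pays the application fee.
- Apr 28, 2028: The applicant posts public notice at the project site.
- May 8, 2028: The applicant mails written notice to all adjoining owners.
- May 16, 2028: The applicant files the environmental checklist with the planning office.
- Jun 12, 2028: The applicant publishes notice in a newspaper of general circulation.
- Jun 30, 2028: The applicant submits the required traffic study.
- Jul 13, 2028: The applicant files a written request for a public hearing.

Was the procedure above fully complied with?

Step 1: 35 days after Feb 19, 2028 (when the application is submitted) is Mar 25, 2028; Mar 29, 2028 misses that deadline by 4 days.

No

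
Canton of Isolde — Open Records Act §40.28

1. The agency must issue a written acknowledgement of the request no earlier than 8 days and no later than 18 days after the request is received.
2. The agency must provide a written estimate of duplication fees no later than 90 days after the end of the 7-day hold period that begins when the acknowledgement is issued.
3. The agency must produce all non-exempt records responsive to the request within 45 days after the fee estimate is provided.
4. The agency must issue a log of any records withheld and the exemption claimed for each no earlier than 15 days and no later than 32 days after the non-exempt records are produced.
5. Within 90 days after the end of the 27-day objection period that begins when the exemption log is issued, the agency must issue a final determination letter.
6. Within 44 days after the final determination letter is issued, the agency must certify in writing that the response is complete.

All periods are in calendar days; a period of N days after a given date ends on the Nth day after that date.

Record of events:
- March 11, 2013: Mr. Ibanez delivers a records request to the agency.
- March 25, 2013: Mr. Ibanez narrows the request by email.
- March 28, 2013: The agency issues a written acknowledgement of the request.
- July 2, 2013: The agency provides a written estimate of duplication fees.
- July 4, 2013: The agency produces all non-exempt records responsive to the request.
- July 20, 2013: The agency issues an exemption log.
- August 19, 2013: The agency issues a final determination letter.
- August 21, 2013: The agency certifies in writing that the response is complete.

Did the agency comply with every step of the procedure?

(1) the permitted window runs from March 11, 2013 + 8 = March 19, 2013 to March 11, 2013 + 18 = March 29, 2013; done March 28, 2013 — within the window.
(2) due by April 4, 2013 + 90 days = July 3, 2013; done July 2, 2013 — timely.
(3) due by July 2, 2013 + 45 days = August 16, 2013; July 4, 2013 is within that limit.
(4) the permitted window runs from July 4, 2013 + 15 = July 19, 2013 to July 4, 2013 + 32 = August 5, 2013; done July 20, 2013 — within the window.
(5) due by August 16, 2013 + 90 days = November 14, 2013; August 19, 2013 is within that limit.
(6) due by August 19, 2013 + 44 days = October 2, 2013; done August 21, 2013 — timely.

Yes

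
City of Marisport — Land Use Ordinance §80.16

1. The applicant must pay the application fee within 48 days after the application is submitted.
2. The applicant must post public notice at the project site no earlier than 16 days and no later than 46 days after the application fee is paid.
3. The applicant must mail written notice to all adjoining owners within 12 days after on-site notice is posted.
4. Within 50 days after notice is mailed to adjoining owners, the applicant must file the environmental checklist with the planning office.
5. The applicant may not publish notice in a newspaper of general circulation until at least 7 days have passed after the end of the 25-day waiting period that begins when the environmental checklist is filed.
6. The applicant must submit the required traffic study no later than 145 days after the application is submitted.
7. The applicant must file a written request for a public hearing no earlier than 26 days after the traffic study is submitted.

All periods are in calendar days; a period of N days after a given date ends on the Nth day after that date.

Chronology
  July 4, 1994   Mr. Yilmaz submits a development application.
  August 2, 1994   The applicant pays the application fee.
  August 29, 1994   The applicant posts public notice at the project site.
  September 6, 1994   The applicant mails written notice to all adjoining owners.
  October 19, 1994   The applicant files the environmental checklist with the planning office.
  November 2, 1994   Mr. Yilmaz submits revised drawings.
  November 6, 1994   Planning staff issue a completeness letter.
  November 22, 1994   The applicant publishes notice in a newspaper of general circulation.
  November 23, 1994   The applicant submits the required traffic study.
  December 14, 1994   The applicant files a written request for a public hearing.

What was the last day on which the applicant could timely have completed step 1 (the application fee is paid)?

Step 1 runs from July 4, 1994, when the application is submitted. 48 days after July 4, 1994 is August 21, 1994.

August 21, 1994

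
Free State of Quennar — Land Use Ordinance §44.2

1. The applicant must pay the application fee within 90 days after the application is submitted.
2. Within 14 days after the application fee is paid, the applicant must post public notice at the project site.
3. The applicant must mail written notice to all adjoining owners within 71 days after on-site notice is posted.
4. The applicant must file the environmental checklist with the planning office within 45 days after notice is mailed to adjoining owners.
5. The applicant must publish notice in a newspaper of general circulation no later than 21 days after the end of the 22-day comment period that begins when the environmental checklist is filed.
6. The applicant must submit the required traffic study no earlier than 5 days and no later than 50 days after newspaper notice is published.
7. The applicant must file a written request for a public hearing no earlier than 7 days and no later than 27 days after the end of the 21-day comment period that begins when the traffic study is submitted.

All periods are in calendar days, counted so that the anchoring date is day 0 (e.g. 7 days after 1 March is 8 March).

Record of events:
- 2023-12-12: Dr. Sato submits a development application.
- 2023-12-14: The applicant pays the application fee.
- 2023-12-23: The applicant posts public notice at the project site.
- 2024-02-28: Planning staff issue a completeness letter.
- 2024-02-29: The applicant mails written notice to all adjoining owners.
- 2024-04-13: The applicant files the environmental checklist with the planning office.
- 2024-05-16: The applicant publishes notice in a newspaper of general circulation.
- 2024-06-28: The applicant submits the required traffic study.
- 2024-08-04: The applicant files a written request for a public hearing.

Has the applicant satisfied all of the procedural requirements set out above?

Yes

Step 1: 90 days after 2023-12-12 (when the application is submitted) is 2024-03-11; completed 2023-12-14, before the deadline.
Step 2: 14 days after 2023-12-14 (when the application fee is paid) is 2023-12-28; completed 2023-12-23, before the deadline.
Step 3: 71 days after 2023-12-23 (when on-site notice is posted) is 2024-03-03; 2024-02-29 is within that limit.
Step 4: 45 days after 2024-02-29 (when notice is mailed to adjoining owners) is 2024-04-14; completed 2024-04-13, before the deadline.
Step 5: 21 days after 2024-05-05 (end of the 22-day comment period, which began when the environmental checklist is filed on 2024-04-13) is 2024-05-26; 2024-05-16 is within that limit.
Step 6: the window is 5–50 days after 2024-05-16 (when newspaper notice is published), so 2024-05-21 through 2024-07-05; 2024-06-28 falls inside that range.
Step 7: the window is 7–27 days after 2024-07-19 (end of the 21-day comment period, which began when the traffic study is submitted on 2024-06-28), so 2024-07-26 through 2024-08-15; done 2024-08-04, which is between those dates.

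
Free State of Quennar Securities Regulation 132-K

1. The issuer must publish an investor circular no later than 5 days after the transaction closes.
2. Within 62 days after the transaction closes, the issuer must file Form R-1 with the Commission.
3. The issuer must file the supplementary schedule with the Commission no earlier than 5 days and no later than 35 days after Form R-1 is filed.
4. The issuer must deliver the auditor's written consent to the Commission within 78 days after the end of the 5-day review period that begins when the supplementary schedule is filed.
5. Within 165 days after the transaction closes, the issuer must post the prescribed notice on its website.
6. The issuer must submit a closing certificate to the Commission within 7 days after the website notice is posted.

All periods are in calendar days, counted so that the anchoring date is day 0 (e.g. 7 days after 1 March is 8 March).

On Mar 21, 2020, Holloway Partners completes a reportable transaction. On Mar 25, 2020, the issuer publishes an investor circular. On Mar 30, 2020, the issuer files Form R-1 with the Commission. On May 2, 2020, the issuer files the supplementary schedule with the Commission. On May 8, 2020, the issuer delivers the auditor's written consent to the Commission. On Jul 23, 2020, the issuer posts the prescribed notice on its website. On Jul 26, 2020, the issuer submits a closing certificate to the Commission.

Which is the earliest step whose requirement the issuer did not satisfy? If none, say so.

(1) due by Mar 21, 2020 + 5 days = Mar 26, 2020; done Mar 25, 2020 — timely.
(2) due by Mar 21, 2020 + 62 days = May 22, 2020; Mar 30, 2020 is within that limit.
(3) the permitted window runs from Mar 30, 2020 + 5 = Apr 4, 2020 to Mar 30, 2020 + 35 = May 4, 2020; done May 2, 2020 — within the window.
(4) due by May 7, 2020 + 78 days = Jul 24, 2020; completed May 8, 2020, before the deadline.
(5) due by Mar 21, 2020 + 165 days = Sep 2, 2020; done Jul 23, 2020 — timely.
(6) due by Jul 23, 2020 + 7 days = Jul 30, 2020; Jul 26, 2020 is within that limit.

None — every step was satisfied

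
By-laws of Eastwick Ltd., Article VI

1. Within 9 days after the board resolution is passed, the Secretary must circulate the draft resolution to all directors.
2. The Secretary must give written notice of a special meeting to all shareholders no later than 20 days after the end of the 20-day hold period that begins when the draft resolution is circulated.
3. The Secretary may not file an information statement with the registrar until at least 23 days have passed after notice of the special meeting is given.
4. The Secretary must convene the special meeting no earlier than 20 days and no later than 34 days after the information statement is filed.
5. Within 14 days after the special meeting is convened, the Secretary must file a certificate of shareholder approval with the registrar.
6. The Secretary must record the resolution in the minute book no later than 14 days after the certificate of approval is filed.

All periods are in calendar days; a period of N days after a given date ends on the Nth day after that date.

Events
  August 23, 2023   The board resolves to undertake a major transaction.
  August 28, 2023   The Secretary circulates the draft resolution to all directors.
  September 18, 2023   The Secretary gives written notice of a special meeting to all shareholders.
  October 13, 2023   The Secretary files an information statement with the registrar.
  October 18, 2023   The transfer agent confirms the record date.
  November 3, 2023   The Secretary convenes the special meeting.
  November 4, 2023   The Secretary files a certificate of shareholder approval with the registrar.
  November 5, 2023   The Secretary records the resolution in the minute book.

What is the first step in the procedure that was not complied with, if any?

None — every step was satisfied

Step 1 — counting 9 days from August 23, 2023 (when the board resolution is passed) gives a deadline of September 1, 2023; August 28, 2023 is within that limit.
Step 2 — counting 20 days from September 17, 2023 (end of the 20-day hold period, which began when the draft resolution is circulated on August 28, 2023) gives a deadline of October 7, 2023; completed September 18, 2023, before the deadline.
Step 3 — must wait 23 days from September 18, 2023 (when notice of the special meeting is given), so not before October 11, 2023; October 13, 2023 is on or after that date.
Step 4 — 20 and 34 days from October 13, 2023 (when the information statement is filed) are November 2, 2023 and November 16, 2023 respectively; done November 3, 2023 — within the window.
Step 5 — counting 14 days from November 3, 2023 (when the special meeting is convened) gives a deadline of November 17, 2023; completed November 4, 2023, before the deadline.
Step 6 — counting 14 days from November 4, 2023 (when the certificate of approval is filed) gives a deadline of November 18, 2023; done November 5, 2023 — timely.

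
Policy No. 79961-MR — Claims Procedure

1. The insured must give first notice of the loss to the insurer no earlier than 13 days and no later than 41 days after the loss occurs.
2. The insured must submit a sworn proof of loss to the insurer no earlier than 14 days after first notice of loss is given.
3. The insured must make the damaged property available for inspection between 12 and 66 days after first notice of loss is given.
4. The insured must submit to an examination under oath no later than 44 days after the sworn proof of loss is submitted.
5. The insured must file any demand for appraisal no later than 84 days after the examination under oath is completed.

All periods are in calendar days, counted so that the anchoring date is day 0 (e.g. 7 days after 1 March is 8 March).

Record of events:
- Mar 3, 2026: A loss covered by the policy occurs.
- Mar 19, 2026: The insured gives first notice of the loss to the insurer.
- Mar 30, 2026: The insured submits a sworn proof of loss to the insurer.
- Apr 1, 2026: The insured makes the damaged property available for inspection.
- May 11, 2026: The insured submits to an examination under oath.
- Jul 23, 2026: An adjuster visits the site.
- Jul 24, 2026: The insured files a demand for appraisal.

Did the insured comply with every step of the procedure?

No

Step 1 — 13 and 41 days from Mar 3, 2026 (when the loss occurs) are Mar 16, 2026 and Apr 13, 2026 respectively; done Mar 19, 2026, which is between those dates.
Step 2 — must wait 14 days from Mar 19, 2026 (when first notice of loss is given), so not before Apr 2, 2026; Mar 30, 2026 is 3 days before the earliest permitted date.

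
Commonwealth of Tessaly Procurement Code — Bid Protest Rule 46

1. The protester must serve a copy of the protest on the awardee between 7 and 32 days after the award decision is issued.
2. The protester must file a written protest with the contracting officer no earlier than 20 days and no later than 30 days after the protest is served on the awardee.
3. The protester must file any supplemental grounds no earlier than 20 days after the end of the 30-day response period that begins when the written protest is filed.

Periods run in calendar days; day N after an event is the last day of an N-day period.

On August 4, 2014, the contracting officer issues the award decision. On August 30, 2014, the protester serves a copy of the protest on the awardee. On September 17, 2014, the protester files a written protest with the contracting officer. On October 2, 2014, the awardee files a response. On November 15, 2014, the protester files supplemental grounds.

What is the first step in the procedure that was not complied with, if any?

Step 2

(1) the permitted window runs from August 4, 2014 + 7 = August 11, 2014 to August 4, 2014 + 32 = September 5, 2014; done August 30, 2014 — within the window.
(2) the permitted window runs from August 30, 2014 + 20 = September 19, 2014 to August 30, 2014 + 30 = September 29, 2014; September 17, 2014 is 2 days too early.
The procedure was therefore not followed at step 2.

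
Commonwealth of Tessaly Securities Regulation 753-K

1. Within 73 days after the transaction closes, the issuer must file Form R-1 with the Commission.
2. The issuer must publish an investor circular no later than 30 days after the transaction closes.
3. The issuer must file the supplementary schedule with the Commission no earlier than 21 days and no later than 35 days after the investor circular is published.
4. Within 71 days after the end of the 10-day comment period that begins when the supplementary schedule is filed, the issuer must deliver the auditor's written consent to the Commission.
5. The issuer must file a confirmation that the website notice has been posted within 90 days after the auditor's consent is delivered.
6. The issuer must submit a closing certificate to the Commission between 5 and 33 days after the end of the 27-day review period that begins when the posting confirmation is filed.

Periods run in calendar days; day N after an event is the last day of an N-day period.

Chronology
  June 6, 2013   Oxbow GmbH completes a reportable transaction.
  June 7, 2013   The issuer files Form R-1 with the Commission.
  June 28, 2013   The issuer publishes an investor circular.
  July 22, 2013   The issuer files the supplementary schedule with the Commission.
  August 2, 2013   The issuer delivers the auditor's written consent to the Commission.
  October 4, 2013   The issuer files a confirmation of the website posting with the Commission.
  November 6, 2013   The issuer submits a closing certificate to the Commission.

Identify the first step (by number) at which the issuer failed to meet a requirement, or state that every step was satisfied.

Step 1: 73 days after June 6, 2013 (when the transaction closes) is August 18, 2013; completed June 7, 2013, before the deadline.
Step 2: 30 days after June 6, 2013 (when the transaction closes) is July 6, 2013; done June 28, 2013 — timely.
Step 3: the window is 21–35 days after June 28, 2013 (when the investor circular is published), so July 19, 2013 through August 2, 2013; done July 22, 2013, which is between those dates.
Step 4: 71 days after August 1, 2013 (end of the 10-day comment period, which began when the supplementary schedule is filed on July 22, 2013) is October 11, 2013; completed August 2, 2013, before the deadline.
Step 5: 90 days after August 2, 2013 (when the auditor's consent is delivered) is October 31, 2013; October 4, 2013 is within that limit.
Step 6: the window is 5–33 days after October 31, 2013 (end of the 27-day review period, which began when the posting confirmation is filed on October 4, 2013), so November 5, 2013 through December 3, 2013; November 6, 2013 falls inside that range.

None — every step was satisfied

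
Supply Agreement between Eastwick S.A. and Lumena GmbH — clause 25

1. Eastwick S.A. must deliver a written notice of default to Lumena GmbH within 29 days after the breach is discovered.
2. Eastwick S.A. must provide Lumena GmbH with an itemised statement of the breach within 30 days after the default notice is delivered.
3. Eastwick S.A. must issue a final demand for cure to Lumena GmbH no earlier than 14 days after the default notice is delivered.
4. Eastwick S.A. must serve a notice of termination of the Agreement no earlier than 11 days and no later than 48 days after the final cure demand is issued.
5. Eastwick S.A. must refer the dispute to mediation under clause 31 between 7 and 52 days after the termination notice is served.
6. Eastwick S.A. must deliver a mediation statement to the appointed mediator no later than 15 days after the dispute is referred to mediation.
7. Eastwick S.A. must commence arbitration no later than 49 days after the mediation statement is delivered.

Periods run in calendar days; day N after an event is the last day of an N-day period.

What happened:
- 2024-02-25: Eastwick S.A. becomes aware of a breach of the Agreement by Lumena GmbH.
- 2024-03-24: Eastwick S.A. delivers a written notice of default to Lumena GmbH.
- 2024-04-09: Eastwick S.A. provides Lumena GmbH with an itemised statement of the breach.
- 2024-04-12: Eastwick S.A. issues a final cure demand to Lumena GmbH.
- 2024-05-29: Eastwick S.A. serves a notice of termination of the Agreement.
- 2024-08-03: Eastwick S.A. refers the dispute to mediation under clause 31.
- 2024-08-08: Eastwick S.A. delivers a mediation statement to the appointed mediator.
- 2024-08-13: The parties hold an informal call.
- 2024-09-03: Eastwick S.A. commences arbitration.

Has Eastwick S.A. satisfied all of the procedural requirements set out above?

No

Step 1: 29 days after 2024-02-25 (when the breach is discovered) is 2024-03-25; completed 2024-03-24, before the deadline.
Step 2: 30 days after 2024-03-24 (when the default notice is delivered) is 2024-04-23; 2024-04-09 is within that limit.
Step 3: the earliest permitted date is 14 days after 2024-03-24 (when the default notice is delivered), i.e. 2024-04-07; done 2024-04-12, after the minimum wait.
Step 4: the window is 11–48 days after 2024-04-12 (when the final cure demand is issued), so 2024-04-23 through 2024-05-30; done 2024-05-29 — within the window.
Step 5: the window is 7–52 days after 2024-05-29 (when the termination notice is served), so 2024-06-05 through 2024-07-20; done 2024-08-03 — 14 days after the window closed.
That is the first point of non-compliance.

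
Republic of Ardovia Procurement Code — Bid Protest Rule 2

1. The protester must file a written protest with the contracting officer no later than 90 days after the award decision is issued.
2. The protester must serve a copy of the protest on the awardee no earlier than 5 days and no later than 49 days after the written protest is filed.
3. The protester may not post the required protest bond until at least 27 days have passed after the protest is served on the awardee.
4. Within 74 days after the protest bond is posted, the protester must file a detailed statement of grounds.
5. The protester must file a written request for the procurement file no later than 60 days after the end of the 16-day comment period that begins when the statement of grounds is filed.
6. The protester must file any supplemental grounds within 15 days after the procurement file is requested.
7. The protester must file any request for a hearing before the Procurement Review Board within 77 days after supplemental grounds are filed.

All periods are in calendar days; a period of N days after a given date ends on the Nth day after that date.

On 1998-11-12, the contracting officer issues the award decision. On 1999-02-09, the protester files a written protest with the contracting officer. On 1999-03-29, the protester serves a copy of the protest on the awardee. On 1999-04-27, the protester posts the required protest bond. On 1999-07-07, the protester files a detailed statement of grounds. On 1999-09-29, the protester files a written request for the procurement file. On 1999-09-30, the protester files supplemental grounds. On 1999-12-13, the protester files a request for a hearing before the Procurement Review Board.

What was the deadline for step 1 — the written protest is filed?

1999-02-10

Step 1 runs from 1998-11-12, when the award decision is issued. 90 days after 1998-11-12 is 1999-02-10.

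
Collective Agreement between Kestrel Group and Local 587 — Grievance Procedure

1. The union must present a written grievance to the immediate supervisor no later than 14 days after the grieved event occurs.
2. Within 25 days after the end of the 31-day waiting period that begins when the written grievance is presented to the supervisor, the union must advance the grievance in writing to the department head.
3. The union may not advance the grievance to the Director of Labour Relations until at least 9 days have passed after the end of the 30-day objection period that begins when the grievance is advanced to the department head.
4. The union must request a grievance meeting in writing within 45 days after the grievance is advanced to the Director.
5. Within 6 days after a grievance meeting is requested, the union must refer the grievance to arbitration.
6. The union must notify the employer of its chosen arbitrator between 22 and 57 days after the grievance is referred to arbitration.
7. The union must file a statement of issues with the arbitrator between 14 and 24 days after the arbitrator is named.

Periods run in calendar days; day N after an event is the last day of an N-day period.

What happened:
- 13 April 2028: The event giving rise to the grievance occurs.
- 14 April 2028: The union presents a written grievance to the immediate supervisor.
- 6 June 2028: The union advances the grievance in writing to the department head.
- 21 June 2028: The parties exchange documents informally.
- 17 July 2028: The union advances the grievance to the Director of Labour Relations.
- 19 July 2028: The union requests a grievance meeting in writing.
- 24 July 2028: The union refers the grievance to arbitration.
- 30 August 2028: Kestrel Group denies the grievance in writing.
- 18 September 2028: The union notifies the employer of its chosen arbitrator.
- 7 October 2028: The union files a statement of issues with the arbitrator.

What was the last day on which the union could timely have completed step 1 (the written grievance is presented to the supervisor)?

27 April 2028

Step 1 runs from 13 April 2028, when the grieved event occurs. 14 days after 13 April 2028 is 27 April 2028.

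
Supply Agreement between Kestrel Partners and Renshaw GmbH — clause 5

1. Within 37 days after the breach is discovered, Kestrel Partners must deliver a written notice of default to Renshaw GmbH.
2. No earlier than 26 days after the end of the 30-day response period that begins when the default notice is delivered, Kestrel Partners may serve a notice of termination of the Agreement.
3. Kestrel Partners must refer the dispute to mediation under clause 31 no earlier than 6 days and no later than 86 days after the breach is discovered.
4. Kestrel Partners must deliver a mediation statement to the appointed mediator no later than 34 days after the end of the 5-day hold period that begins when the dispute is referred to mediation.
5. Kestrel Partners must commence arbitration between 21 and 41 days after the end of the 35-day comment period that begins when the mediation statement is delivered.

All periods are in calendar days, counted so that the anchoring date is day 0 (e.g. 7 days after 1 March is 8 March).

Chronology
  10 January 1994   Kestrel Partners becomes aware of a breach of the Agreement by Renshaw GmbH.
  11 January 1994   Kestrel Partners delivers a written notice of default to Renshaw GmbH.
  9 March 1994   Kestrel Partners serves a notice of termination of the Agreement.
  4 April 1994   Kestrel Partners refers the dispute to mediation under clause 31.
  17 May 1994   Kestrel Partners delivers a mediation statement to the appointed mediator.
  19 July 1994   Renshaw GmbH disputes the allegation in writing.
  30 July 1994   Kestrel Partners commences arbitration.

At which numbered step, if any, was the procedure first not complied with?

(1) due by 10 January 1994 + 37 days = 16 February 1994; completed 11 January 1994, before the deadline.
(2) permitted from 10 February 1994 + 26 days = 8 March 1994 onward; done 9 March 1994 — permitted.
(3) the permitted window runs from 10 January 1994 + 6 = 16 January 1994 to 10 January 1994 + 86 = 6 April 1994; done 4 April 1994, which is between those dates.
(4) due by 9 April 1994 + 34 days = 13 May 1994; done 17 May 1994 — 4 days late.
Later steps need not be reached.

Step 4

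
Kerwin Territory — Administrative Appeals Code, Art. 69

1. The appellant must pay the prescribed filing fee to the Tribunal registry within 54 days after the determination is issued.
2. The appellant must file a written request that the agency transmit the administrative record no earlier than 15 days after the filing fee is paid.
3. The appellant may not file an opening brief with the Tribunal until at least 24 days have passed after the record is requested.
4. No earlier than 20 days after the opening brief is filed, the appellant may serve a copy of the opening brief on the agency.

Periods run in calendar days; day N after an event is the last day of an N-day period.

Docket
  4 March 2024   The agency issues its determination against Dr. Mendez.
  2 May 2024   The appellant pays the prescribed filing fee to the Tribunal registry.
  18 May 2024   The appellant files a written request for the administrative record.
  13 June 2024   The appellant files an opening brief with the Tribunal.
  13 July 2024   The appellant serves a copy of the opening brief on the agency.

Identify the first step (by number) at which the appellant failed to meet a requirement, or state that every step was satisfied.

Step 1

Step 1: 54 days after 4 March 2024 (when the determination is issued) is 27 April 2024; not done until 2 May 2024, 5 days after the deadline.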